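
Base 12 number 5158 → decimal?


Positional values (base 12):
  8 × 12^0 = 8 × 1 = 8
  5 × 12^1 = 5 × 12 = 60
  1 × 12^2 = 1 × 144 = 144
  5 × 12^3 = 5 × 1728 = 8640
Sum = 8 + 60 + 144 + 8640
= 8852


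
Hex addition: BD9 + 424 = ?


Align and add column by column (LSB to MSB, each column mod 16 with carry):
  0BD9
+ 0424
  ----
  col 0: 9(9) + 4(4) + 0 (carry in) = 13 → D(13), carry out 0
  col 1: D(13) + 2(2) + 0 (carry in) = 15 → F(15), carry out 0
  col 2: B(11) + 4(4) + 0 (carry in) = 15 → F(15), carry out 0
  col 3: 0(0) + 0(0) + 0 (carry in) = 0 → 0(0), carry out 0
Reading digits MSB→LSB: 0FFD
Strip leading zeros: FFD
= 0xFFD


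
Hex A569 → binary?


Each hex digit → 4 binary bits:
  A = 1010
  5 = 0101
  6 = 0110
  9 = 1001
Concatenate: 1010 0101 0110 1001
= 1010010101101001


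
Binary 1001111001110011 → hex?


Group into 4-bit nibbles: 1001111001110011
  1001 = 9
  1110 = E
  0111 = 7
  0011 = 3
= 0x9E73


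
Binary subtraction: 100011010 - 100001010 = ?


Align and subtract column by column (LSB to MSB, borrowing when needed):
  100011010
- 100001010
  ---------
  col 0: (0 - 0 borrow-in) - 0 → 0 - 0 = 0, borrow out 0
  col 1: (1 - 0 borrow-in) - 1 → 1 - 1 = 0, borrow out 0
  col 2: (0 - 0 borrow-in) - 0 → 0 - 0 = 0, borrow out 0
  col 3: (1 - 0 borrow-in) - 1 → 1 - 1 = 0, borrow out 0
  col 4: (1 - 0 borrow-in) - 0 → 1 - 0 = 1, borrow out 0
  col 5: (0 - 0 borrow-in) - 0 → 0 - 0 = 0, borrow out 0
  col 6: (0 - 0 borrow-in) - 0 → 0 - 0 = 0, borrow out 0
  col 7: (0 - 0 borrow-in) - 0 → 0 - 0 = 0, borrow out 0
  col 8: (1 - 0 borrow-in) - 1 → 1 - 1 = 0, borrow out 0
Reading bits MSB→LSB: 000010000
Strip leading zeros: 10000
= 10000


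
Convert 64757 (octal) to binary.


Each octal digit → 3 binary bits:
  6 = 110
  4 = 100
  7 = 111
  5 = 101
  7 = 111
Concatenate: 110 100 111 101 111
= 110100111101111


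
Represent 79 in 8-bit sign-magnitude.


Sign bit: 0 (positive)
Magnitude: 79 = 1001111
= 01001111


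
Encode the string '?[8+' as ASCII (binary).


String: '?[8+'  (4 characters)
Per-character ASCII lookup:
  '?': special character: '?' = 63 → 111111
  '[': special character: '[' = 91 → 1011011
  '8': digits start at 48: '8' = 48 + 8 = 56 → 111000
  '+': special character: '+' = 43 → 101011
= 111111 1011011 111000 101011


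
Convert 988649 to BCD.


Each digit → 4-bit binary:
  9 → 1001
  8 → 1000
  8 → 1000
  6 → 0110
  4 → 0100
  9 → 1001
= 1001 1000 1000 0110 0100 1001


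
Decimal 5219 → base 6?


Divide by 6 repeatedly:
5219 ÷ 6 = 869 remainder 5
869 ÷ 6 = 144 remainder 5
144 ÷ 6 = 24 remainder 0
24 ÷ 6 = 4 remainder 0
4 ÷ 6 = 0 remainder 4
Reading remainders bottom-up:
= 40055


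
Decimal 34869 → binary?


Divide by 2 repeatedly:
34869 ÷ 2 = 17434 remainder 1
17434 ÷ 2 = 8717 remainder 0
8717 ÷ 2 = 4358 remainder 1
4358 ÷ 2 = 2179 remainder 0
2179 ÷ 2 = 1089 remainder 1
1089 ÷ 2 = 544 remainder 1
544 ÷ 2 = 272 remainder 0
272 ÷ 2 = 136 remainder 0
136 ÷ 2 = 68 remainder 0
68 ÷ 2 = 34 remainder 0
34 ÷ 2 = 17 remainder 0
17 ÷ 2 = 8 remainder 1
8 ÷ 2 = 4 remainder 0
4 ÷ 2 = 2 remainder 0
2 ÷ 2 = 1 remainder 0
1 ÷ 2 = 0 remainder 1
Reading remainders bottom-up:
= 1000100000110101


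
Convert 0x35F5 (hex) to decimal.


Positional values:
Position 0: 5 × 16^0 = 5 × 1 = 5
Position 1: F × 16^1 = 15 × 16 = 240
Position 2: 5 × 16^2 = 5 × 256 = 1280
Position 3: 3 × 16^3 = 3 × 4096 = 12288
Sum = 5 + 240 + 1280 + 12288
= 13813


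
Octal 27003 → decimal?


Positional values:
Position 0: 3 × 8^0 = 3
Position 1: 0 × 8^1 = 0
Position 2: 0 × 8^2 = 0
Position 3: 7 × 8^3 = 3584
Position 4: 2 × 8^4 = 8192
Sum = 3 + 0 + 0 + 3584 + 8192
= 11779


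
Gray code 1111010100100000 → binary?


Gray code: 1111010100100000
MSB stays the same: 1
Each subsequent bit = prev_binary XOR current_gray:
  B[1] = 1 XOR 1 = 0
  B[2] = 0 XOR 1 = 1
  B[3] = 1 XOR 1 = 0
  B[4] = 0 XOR 0 = 0
  B[5] = 0 XOR 1 = 1
  B[6] = 1 XOR 0 = 1
  B[7] = 1 XOR 1 = 0
  B[8] = 0 XOR 0 = 0
  B[9] = 0 XOR 0 = 0
  B[10] = 0 XOR 1 = 1
  B[11] = 1 XOR 0 = 1
  B[12] = 1 XOR 0 = 1
  B[13] = 1 XOR 0 = 1
  B[14] = 1 XOR 0 = 1
  B[15] = 1 XOR 0 = 1
= 1010011000111111 (42559 decimal)


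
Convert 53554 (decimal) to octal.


Divide by 8 repeatedly:
53554 ÷ 8 = 6694 remainder 2
6694 ÷ 8 = 836 remainder 6
836 ÷ 8 = 104 remainder 4
104 ÷ 8 = 13 remainder 0
13 ÷ 8 = 1 remainder 5
1 ÷ 8 = 0 remainder 1
Reading remainders bottom-up:
= 0o150462


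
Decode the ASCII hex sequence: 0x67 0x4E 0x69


Codes (hex): 0x67 0x4E 0x69
Per-code ASCII lookup:
  0x67 = 103  (range 97-122: lowercase, 103 - 97 = 6) → 'g'
  0x4E = 78  (range 65-90: uppercase, 78 - 65 = 13) → 'N'
  0x69 = 105  (range 97-122: lowercase, 105 - 97 = 8) → 'i'
= 'gNi'


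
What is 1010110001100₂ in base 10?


Positional values:
Bit 2: 1 × 2^2 = 4
Bit 3: 1 × 2^3 = 8
Bit 7: 1 × 2^7 = 128
Bit 8: 1 × 2^8 = 256
Bit 10: 1 × 2^10 = 1024
Bit 12: 1 × 2^12 = 4096
Sum = 4 + 8 + 128 + 256 + 1024 + 4096
= 5516


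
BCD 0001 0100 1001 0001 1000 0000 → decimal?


Each 4-bit group → digit:
  0001 → 1
  0100 → 4
  1001 → 9
  0001 → 1
  1000 → 8
  0000 → 0
= 149180


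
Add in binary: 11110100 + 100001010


Align and add column by column (LSB to MSB, carry propagating):
  0011110100
+ 0100001010
  ----------
  col 0: 0 + 0 + 0 (carry in) = 0 → bit 0, carry out 0
  col 1: 0 + 1 + 0 (carry in) = 1 → bit 1, carry out 0
  col 2: 1 + 0 + 0 (carry in) = 1 → bit 1, carry out 0
  col 3: 0 + 1 + 0 (carry in) = 1 → bit 1, carry out 0
  col 4: 1 + 0 + 0 (carry in) = 1 → bit 1, carry out 0
  col 5: 1 + 0 + 0 (carry in) = 1 → bit 1, carry out 0
  col 6: 1 + 0 + 0 (carry in) = 1 → bit 1, carry out 0
  col 7: 1 + 0 + 0 (carry in) = 1 → bit 1, carry out 0
  col 8: 0 + 1 + 0 (carry in) = 1 → bit 1, carry out 0
  col 9: 0 + 0 + 0 (carry in) = 0 → bit 0, carry out 0
Reading bits MSB→LSB: 0111111110
Strip leading zeros: 111111110
= 111111110


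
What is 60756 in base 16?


Divide by 16 repeatedly:
60756 ÷ 16 = 3797 remainder 4 (4)
3797 ÷ 16 = 237 remainder 5 (5)
237 ÷ 16 = 14 remainder 13 (D)
14 ÷ 16 = 0 remainder 14 (E)
Reading remainders bottom-up:
= 0xED54


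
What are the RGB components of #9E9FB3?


Hex: #9E9FB3
R = 9E₁₆ = 158
G = 9F₁₆ = 159
B = B3₁₆ = 179
= RGB(158, 159, 179)


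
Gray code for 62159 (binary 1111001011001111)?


Binary: 1111001011001111
Gray code: G = B XOR (B >> 1)
B >> 1 = 0111100101100111
1111001011001111 XOR 0111100101100111:
  1 XOR 0 = 1
  1 XOR 1 = 0
  1 XOR 1 = 0
  1 XOR 1 = 0
  0 XOR 1 = 1
  0 XOR 0 = 0
  1 XOR 0 = 1
  0 XOR 1 = 1
  1 XOR 0 = 1
  1 XOR 1 = 0
  0 XOR 1 = 1
  0 XOR 0 = 0
  1 XOR 0 = 1
  1 XOR 1 = 0
  1 XOR 1 = 0
  1 XOR 1 = 0
= 1000101110101000


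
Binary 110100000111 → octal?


Group into 3-bit groups: 110100000111
  110 = 6
  100 = 4
  000 = 0
  111 = 7
= 0o6407


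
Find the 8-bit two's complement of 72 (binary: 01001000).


Original: 01001000
Step 1 - Invert all bits: 10110111
Step 2 - Add 1: 10110111 + 1
= 10111000 (represents -72)


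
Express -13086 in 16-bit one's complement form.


Original: 0011001100011110
Invert all bits:
  bit 0: 0 → 1
  bit 1: 0 → 1
  bit 2: 1 → 0
  bit 3: 1 → 0
  bit 4: 0 → 1
  bit 5: 0 → 1
  bit 6: 1 → 0
  bit 7: 1 → 0
  bit 8: 0 → 1
  bit 9: 0 → 1
  bit 10: 0 → 1
  bit 11: 1 → 0
  bit 12: 1 → 0
  bit 13: 1 → 0
  bit 14: 1 → 0
  bit 15: 0 → 1
= 1100110011100001


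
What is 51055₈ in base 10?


Positional values:
Position 0: 5 × 8^0 = 5
Position 1: 5 × 8^1 = 40
Position 2: 0 × 8^2 = 0
Position 3: 1 × 8^3 = 512
Position 4: 5 × 8^4 = 20480
Sum = 5 + 40 + 0 + 512 + 20480
= 21037


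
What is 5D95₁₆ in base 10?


Positional values:
Position 0: 5 × 16^0 = 5 × 1 = 5
Position 1: 9 × 16^1 = 9 × 16 = 144
Position 2: D × 16^2 = 13 × 256 = 3328
Position 3: 5 × 16^3 = 5 × 4096 = 20480
Sum = 5 + 144 + 3328 + 20480
= 23957


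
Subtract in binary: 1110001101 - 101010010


Align and subtract column by column (LSB to MSB, borrowing when needed):
  1110001101
- 0101010010
  ----------
  col 0: (1 - 0 borrow-in) - 0 → 1 - 0 = 1, borrow out 0
  col 1: (0 - 0 borrow-in) - 1 → borrow from next column: (0+2) - 1 = 1, borrow out 1
  col 2: (1 - 1 borrow-in) - 0 → 0 - 0 = 0, borrow out 0
  col 3: (1 - 0 borrow-in) - 0 → 1 - 0 = 1, borrow out 0
  col 4: (0 - 0 borrow-in) - 1 → borrow from next column: (0+2) - 1 = 1, borrow out 1
  col 5: (0 - 1 borrow-in) - 0 → borrow from next column: (-1+2) - 0 = 1, borrow out 1
  col 6: (0 - 1 borrow-in) - 1 → borrow from next column: (-1+2) - 1 = 0, borrow out 1
  col 7: (1 - 1 borrow-in) - 0 → 0 - 0 = 0, borrow out 0
  col 8: (1 - 0 borrow-in) - 1 → 1 - 1 = 0, borrow out 0
  col 9: (1 - 0 borrow-in) - 0 → 1 - 0 = 1, borrow out 0
Reading bits MSB→LSB: 1000111011
Strip leading zeros: 1000111011
= 1000111011


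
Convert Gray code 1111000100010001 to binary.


Gray code: 1111000100010001
MSB stays the same: 1
Each subsequent bit = prev_binary XOR current_gray:
  B[1] = 1 XOR 1 = 0
  B[2] = 0 XOR 1 = 1
  B[3] = 1 XOR 1 = 0
  B[4] = 0 XOR 0 = 0
  B[5] = 0 XOR 0 = 0
  B[6] = 0 XOR 0 = 0
  B[7] = 0 XOR 1 = 1
  B[8] = 1 XOR 0 = 1
  B[9] = 1 XOR 0 = 1
  B[10] = 1 XOR 0 = 1
  B[11] = 1 XOR 1 = 0
  B[12] = 0 XOR 0 = 0
  B[13] = 0 XOR 0 = 0
  B[14] = 0 XOR 0 = 0
  B[15] = 0 XOR 1 = 1
= 1010000111100001 (41441 decimal)


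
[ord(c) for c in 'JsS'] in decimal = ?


String: 'JsS'  (3 characters)
Per-character ASCII lookup:
  'J': uppercase starts at 65: 'J' = 65 + 9 = 74
  's': lowercase starts at 97: 's' = 97 + 18 = 115
  'S': uppercase starts at 65: 'S' = 65 + 18 = 83
= 74 115 83


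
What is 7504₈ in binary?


Each octal digit → 3 binary bits:
  7 = 111
  5 = 101
  0 = 000
  4 = 100
Concatenate: 111 101 000 100
= 111101000100


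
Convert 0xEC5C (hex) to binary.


Each hex digit → 4 binary bits:
  E = 1110
  C = 1100
  5 = 0101
  C = 1100
Concatenate: 1110 1100 0101 1100
= 1110110001011100


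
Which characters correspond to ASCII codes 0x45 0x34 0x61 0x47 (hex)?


Codes (hex): 0x45 0x34 0x61 0x47
Per-code ASCII lookup:
  0x45 = 69  (range 65-90: uppercase, 69 - 65 = 4) → 'E'
  0x34 = 52  (range 48-57: digits, 52 - 48 = 4) → '4'
  0x61 = 97  (range 97-122: lowercase, 97 - 97 = 0) → 'a'
  0x47 = 71  (range 65-90: uppercase, 71 - 65 = 6) → 'G'
= 'E4aG'


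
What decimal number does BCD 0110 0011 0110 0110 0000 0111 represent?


Each 4-bit group → digit:
  0110 → 6
  0011 → 3
  0110 → 6
  0110 → 6
  0000 → 0
  0111 → 7
= 636607


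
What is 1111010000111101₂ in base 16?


Group into 4-bit nibbles: 1111010000111101
  1111 = F
  0100 = 4
  0011 = 3
  1101 = D
= 0xF43D


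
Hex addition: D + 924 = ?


Align and add column by column (LSB to MSB, each column mod 16 with carry):
  000D
+ 0924
  ----
  col 0: D(13) + 4(4) + 0 (carry in) = 17 → 1(1), carry out 1
  col 1: 0(0) + 2(2) + 1 (carry in) = 3 → 3(3), carry out 0
  col 2: 0(0) + 9(9) + 0 (carry in) = 9 → 9(9), carry out 0
  col 3: 0(0) + 0(0) + 0 (carry in) = 0 → 0(0), carry out 0
Reading digits MSB→LSB: 0931
Strip leading zeros: 931
= 0x931


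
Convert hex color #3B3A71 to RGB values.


Hex: #3B3A71
R = 3B₁₆ = 59
G = 3A₁₆ = 58
B = 71₁₆ = 113
= RGB(59, 58, 113)


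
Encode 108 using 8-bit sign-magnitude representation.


Sign bit: 0 (positive)
Magnitude: 108 = 1101100
= 01101100


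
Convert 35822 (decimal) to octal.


Divide by 8 repeatedly:
35822 ÷ 8 = 4477 remainder 6
4477 ÷ 8 = 559 remainder 5
559 ÷ 8 = 69 remainder 7
69 ÷ 8 = 8 remainder 5
8 ÷ 8 = 1 remainder 0
1 ÷ 8 = 0 remainder 1
Reading remainders bottom-up:
= 0o105756


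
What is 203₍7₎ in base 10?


Positional values (base 7):
  3 × 7^0 = 3 × 1 = 3
  0 × 7^1 = 0 × 7 = 0
  2 × 7^2 = 2 × 49 = 98
Sum = 3 + 0 + 98
= 101


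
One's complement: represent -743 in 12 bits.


Original: 001011100111
Invert all bits:
  bit 0: 0 → 1
  bit 1: 0 → 1
  bit 2: 1 → 0
  bit 3: 0 → 1
  bit 4: 1 → 0
  bit 5: 1 → 0
  bit 6: 1 → 0
  bit 7: 0 → 1
  bit 8: 0 → 1
  bit 9: 1 → 0
  bit 10: 1 → 0
  bit 11: 1 → 0
= 110100011000


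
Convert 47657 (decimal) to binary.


Divide by 2 repeatedly:
47657 ÷ 2 = 23828 remainder 1
23828 ÷ 2 = 11914 remainder 0
11914 ÷ 2 = 5957 remainder 0
5957 ÷ 2 = 2978 remainder 1
2978 ÷ 2 = 1489 remainder 0
1489 ÷ 2 = 744 remainder 1
744 ÷ 2 = 372 remainder 0
372 ÷ 2 = 186 remainder 0
186 ÷ 2 = 93 remainder 0
93 ÷ 2 = 46 remainder 1
46 ÷ 2 = 23 remainder 0
23 ÷ 2 = 11 remainder 1
11 ÷ 2 = 5 remainder 1
5 ÷ 2 = 2 remainder 1
2 ÷ 2 = 1 remainder 0
1 ÷ 2 = 0 remainder 1
Reading remainders bottom-up:
= 1011101000101001


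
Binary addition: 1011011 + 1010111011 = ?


Align and add column by column (LSB to MSB, carry propagating):
  00001011011
+ 01010111011
  -----------
  col 0: 1 + 1 + 0 (carry in) = 2 → bit 0, carry out 1
  col 1: 1 + 1 + 1 (carry in) = 3 → bit 1, carry out 1
  col 2: 0 + 0 + 1 (carry in) = 1 → bit 1, carry out 0
  col 3: 1 + 1 + 0 (carry in) = 2 → bit 0, carry out 1
  col 4: 1 + 1 + 1 (carry in) = 3 → bit 1, carry out 1
  col 5: 0 + 1 + 1 (carry in) = 2 → bit 0, carry out 1
  col 6: 1 + 0 + 1 (carry in) = 2 → bit 0, carry out 1
  col 7: 0 + 1 + 1 (carry in) = 2 → bit 0, carry out 1
  col 8: 0 + 0 + 1 (carry in) = 1 → bit 1, carry out 0
  col 9: 0 + 1 + 0 (carry in) = 1 → bit 1, carry out 0
  col 10: 0 + 0 + 0 (carry in) = 0 → bit 0, carry out 0
Reading bits MSB→LSB: 01100010110
Strip leading zeros: 1100010110
= 1100010110


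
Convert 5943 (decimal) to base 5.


Divide by 5 repeatedly:
5943 ÷ 5 = 1188 remainder 3
1188 ÷ 5 = 237 remainder 3
237 ÷ 5 = 47 remainder 2
47 ÷ 5 = 9 remainder 2
9 ÷ 5 = 1 remainder 4
1 ÷ 5 = 0 remainder 1
Reading remainders bottom-up:
= 142233


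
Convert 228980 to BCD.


Each digit → 4-bit binary:
  2 → 0010
  2 → 0010
  8 → 1000
  9 → 1001
  8 → 1000
  0 → 0000
= 0010 0010 1000 1001 1000 0000


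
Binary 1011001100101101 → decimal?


Positional values:
Bit 0: 1 × 2^0 = 1
Bit 2: 1 × 2^2 = 4
Bit 3: 1 × 2^3 = 8
Bit 5: 1 × 2^5 = 32
Bit 8: 1 × 2^8 = 256
Bit 9: 1 × 2^9 = 512
Bit 12: 1 × 2^12 = 4096
Bit 13: 1 × 2^13 = 8192
Bit 15: 1 × 2^15 = 32768
Sum = 1 + 4 + 8 + 32 + 256 + 512 + 4096 + 8192 + 32768
= 45869


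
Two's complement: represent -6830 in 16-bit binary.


Original: 0001101010101110
Step 1 - Invert all bits: 1110010101010001
Step 2 - Add 1: 1110010101010001 + 1
= 1110010101010010 (represents -6830)


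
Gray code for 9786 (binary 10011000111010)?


Binary: 10011000111010
Gray code: G = B XOR (B >> 1)
B >> 1 = 01001100011101
10011000111010 XOR 01001100011101:
  1 XOR 0 = 1
  0 XOR 1 = 1
  0 XOR 0 = 0
  1 XOR 0 = 1
  1 XOR 1 = 0
  0 XOR 1 = 1
  0 XOR 0 = 0
  0 XOR 0 = 0
  1 XOR 0 = 1
  1 XOR 1 = 0
  1 XOR 1 = 0
  0 XOR 1 = 1
  1 XOR 0 = 1
  0 XOR 1 = 1
= 11010100100111


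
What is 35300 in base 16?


Divide by 16 repeatedly:
35300 ÷ 16 = 2206 remainder 4 (4)
2206 ÷ 16 = 137 remainder 14 (E)
137 ÷ 16 = 8 remainder 9 (9)
8 ÷ 16 = 0 remainder 8 (8)
Reading remainders bottom-up:
= 0x89E4


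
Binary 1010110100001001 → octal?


Group into 3-bit groups: 001010110100001001
  001 = 1
  010 = 2
  110 = 6
  100 = 4
  001 = 1
  001 = 1
= 0o126411


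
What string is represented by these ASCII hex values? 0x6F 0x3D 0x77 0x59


Codes (hex): 0x6F 0x3D 0x77 0x59
Per-code ASCII lookup:
  0x6F = 111  (range 97-122: lowercase, 111 - 97 = 14) → 'o'
  0x3D = 61  (special character) → '='
  0x77 = 119  (range 97-122: lowercase, 119 - 97 = 22) → 'w'
  0x59 = 89  (range 65-90: uppercase, 89 - 65 = 24) → 'Y'
= 'o=wY'


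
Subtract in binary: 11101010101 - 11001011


Align and subtract column by column (LSB to MSB, borrowing when needed):
  11101010101
- 00011001011
  -----------
  col 0: (1 - 0 borrow-in) - 1 → 1 - 1 = 0, borrow out 0
  col 1: (0 - 0 borrow-in) - 1 → borrow from next column: (0+2) - 1 = 1, borrow out 1
  col 2: (1 - 1 borrow-in) - 0 → 0 - 0 = 0, borrow out 0
  col 3: (0 - 0 borrow-in) - 1 → borrow from next column: (0+2) - 1 = 1, borrow out 1
  col 4: (1 - 1 borrow-in) - 0 → 0 - 0 = 0, borrow out 0
  col 5: (0 - 0 borrow-in) - 0 → 0 - 0 = 0, borrow out 0
  col 6: (1 - 0 borrow-in) - 1 → 1 - 1 = 0, borrow out 0
  col 7: (0 - 0 borrow-in) - 1 → borrow from next column: (0+2) - 1 = 1, borrow out 1
  col 8: (1 - 1 borrow-in) - 0 → 0 - 0 = 0, borrow out 0
  col 9: (1 - 0 borrow-in) - 0 → 1 - 0 = 1, borrow out 0
  col 10: (1 - 0 borrow-in) - 0 → 1 - 0 = 1, borrow out 0
Reading bits MSB→LSB: 11010001010
Strip leading zeros: 11010001010
= 11010001010


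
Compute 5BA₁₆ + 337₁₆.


Align and add column by column (LSB to MSB, each column mod 16 with carry):
  05BA
+ 0337
  ----
  col 0: A(10) + 7(7) + 0 (carry in) = 17 → 1(1), carry out 1
  col 1: B(11) + 3(3) + 1 (carry in) = 15 → F(15), carry out 0
  col 2: 5(5) + 3(3) + 0 (carry in) = 8 → 8(8), carry out 0
  col 3: 0(0) + 0(0) + 0 (carry in) = 0 → 0(0), carry out 0
Reading digits MSB→LSB: 08F1
Strip leading zeros: 8F1
= 0x8F1


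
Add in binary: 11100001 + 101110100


Align and add column by column (LSB to MSB, carry propagating):
  0011100001
+ 0101110100
  ----------
  col 0: 1 + 0 + 0 (carry in) = 1 → bit 1, carry out 0
  col 1: 0 + 0 + 0 (carry in) = 0 → bit 0, carry out 0
  col 2: 0 + 1 + 0 (carry in) = 1 → bit 1, carry out 0
  col 3: 0 + 0 + 0 (carry in) = 0 → bit 0, carry out 0
  col 4: 0 + 1 + 0 (carry in) = 1 → bit 1, carry out 0
  col 5: 1 + 1 + 0 (carry in) = 2 → bit 0, carry out 1
  col 6: 1 + 1 + 1 (carry in) = 3 → bit 1, carry out 1
  col 7: 1 + 0 + 1 (carry in) = 2 → bit 0, carry out 1
  col 8: 0 + 1 + 1 (carry in) = 2 → bit 0, carry out 1
  col 9: 0 + 0 + 1 (carry in) = 1 → bit 1, carry out 0
Reading bits MSB→LSB: 1001010101
Strip leading zeros: 1001010101
= 1001010101


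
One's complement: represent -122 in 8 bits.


Original: 01111010
Invert all bits:
  bit 0: 0 → 1
  bit 1: 1 → 0
  bit 2: 1 → 0
  bit 3: 1 → 0
  bit 4: 1 → 0
  bit 5: 0 → 1
  bit 6: 1 → 0
  bit 7: 0 → 1
= 10000101


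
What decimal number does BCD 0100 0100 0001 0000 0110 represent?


Each 4-bit group → digit:
  0100 → 4
  0100 → 4
  0001 → 1
  0000 → 0
  0110 → 6
= 44106


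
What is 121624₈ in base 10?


Positional values:
Position 0: 4 × 8^0 = 4
Position 1: 2 × 8^1 = 16
Position 2: 6 × 8^2 = 384
Position 3: 1 × 8^3 = 512
Position 4: 2 × 8^4 = 8192
Position 5: 1 × 8^5 = 32768
Sum = 4 + 16 + 384 + 512 + 8192 + 32768
= 41876


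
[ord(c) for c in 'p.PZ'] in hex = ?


String: 'p.PZ'  (4 characters)
Per-character ASCII lookup:
  'p': lowercase starts at 97: 'p' = 97 + 15 = 112 → 0x70
  '.': special character: '.' = 46 → 0x2E
  'P': uppercase starts at 65: 'P' = 65 + 15 = 80 → 0x50
  'Z': uppercase starts at 65: 'Z' = 65 + 25 = 90 → 0x5A
= 0x70 0x2E 0x50 0x5A


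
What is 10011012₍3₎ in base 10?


Positional values (base 3):
  2 × 3^0 = 2 × 1 = 2
  1 × 3^1 = 1 × 3 = 3
  0 × 3^2 = 0 × 9 = 0
  1 × 3^3 = 1 × 27 = 27
  1 × 3^4 = 1 × 81 = 81
  0 × 3^5 = 0 × 243 = 0
  0 × 3^6 = 0 × 729 = 0
  1 × 3^7 = 1 × 2187 = 2187
Sum = 2 + 3 + 0 + 27 + 81 + 0 + 0 + 2187
= 2300


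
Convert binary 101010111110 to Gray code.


Binary: 101010111110
Gray code: G = B XOR (B >> 1)
B >> 1 = 010101011111
101010111110 XOR 010101011111:
  1 XOR 0 = 1
  0 XOR 1 = 1
  1 XOR 0 = 1
  0 XOR 1 = 1
  1 XOR 0 = 1
  0 XOR 1 = 1
  1 XOR 0 = 1
  1 XOR 1 = 0
  1 XOR 1 = 0
  1 XOR 1 = 0
  1 XOR 1 = 0
  0 XOR 1 = 1
= 111111100001


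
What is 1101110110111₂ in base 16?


Group into 4-bit nibbles: 0001101110110111
  0001 = 1
  1011 = B
  1011 = B
  0111 = 7
= 0x1BB7


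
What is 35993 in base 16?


Divide by 16 repeatedly:
35993 ÷ 16 = 2249 remainder 9 (9)
2249 ÷ 16 = 140 remainder 9 (9)
140 ÷ 16 = 8 remainder 12 (C)
8 ÷ 16 = 0 remainder 8 (8)
Reading remainders bottom-up:
= 0x8C99


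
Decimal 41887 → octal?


Divide by 8 repeatedly:
41887 ÷ 8 = 5235 remainder 7
5235 ÷ 8 = 654 remainder 3
654 ÷ 8 = 81 remainder 6
81 ÷ 8 = 10 remainder 1
10 ÷ 8 = 1 remainder 2
1 ÷ 8 = 0 remainder 1
Reading remainders bottom-up:
= 0o121637


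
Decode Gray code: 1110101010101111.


Gray code: 1110101010101111
MSB stays the same: 1
Each subsequent bit = prev_binary XOR current_gray:
  B[1] = 1 XOR 1 = 0
  B[2] = 0 XOR 1 = 1
  B[3] = 1 XOR 0 = 1
  B[4] = 1 XOR 1 = 0
  B[5] = 0 XOR 0 = 0
  B[6] = 0 XOR 1 = 1
  B[7] = 1 XOR 0 = 1
  B[8] = 1 XOR 1 = 0
  B[9] = 0 XOR 0 = 0
  B[10] = 0 XOR 1 = 1
  B[11] = 1 XOR 0 = 1
  B[12] = 1 XOR 1 = 0
  B[13] = 0 XOR 1 = 1
  B[14] = 1 XOR 1 = 0
  B[15] = 0 XOR 1 = 1
= 1011001100110101 (45877 decimal)


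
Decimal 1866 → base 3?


Divide by 3 repeatedly:
1866 ÷ 3 = 622 remainder 0
622 ÷ 3 = 207 remainder 1
207 ÷ 3 = 69 remainder 0
69 ÷ 3 = 23 remainder 0
23 ÷ 3 = 7 remainder 2
7 ÷ 3 = 2 remainder 1
2 ÷ 3 = 0 remainder 2
Reading remainders bottom-up:
= 2120010


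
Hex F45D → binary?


Each hex digit → 4 binary bits:
  F = 1111
  4 = 0100
  5 = 0101
  D = 1101
Concatenate: 1111 0100 0101 1101
= 1111010001011101


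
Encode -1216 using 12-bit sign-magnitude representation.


Sign bit: 1 (negative)
Magnitude: 1216 = 10011000000
= 110011000000


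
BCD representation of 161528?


Each digit → 4-bit binary:
  1 → 0001
  6 → 0110
  1 → 0001
  5 → 0101
  2 → 0010
  8 → 1000
= 0001 0110 0001 0101 0010 1000


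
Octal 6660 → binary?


Each octal digit → 3 binary bits:
  6 = 110
  6 = 110
  6 = 110
  0 = 000
Concatenate: 110 110 110 000
= 110110110000


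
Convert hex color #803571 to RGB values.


Hex: #803571
R = 80₁₆ = 128
G = 35₁₆ = 53
B = 71₁₆ = 113
= RGB(128, 53, 113)


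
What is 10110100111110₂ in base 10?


Positional values:
Bit 1: 1 × 2^1 = 2
Bit 2: 1 × 2^2 = 4
Bit 3: 1 × 2^3 = 8
Bit 4: 1 × 2^4 = 16
Bit 5: 1 × 2^5 = 32
Bit 8: 1 × 2^8 = 256
Bit 10: 1 × 2^10 = 1024
Bit 11: 1 × 2^11 = 2048
Bit 13: 1 × 2^13 = 8192
Sum = 2 + 4 + 8 + 16 + 32 + 256 + 1024 + 2048 + 8192
= 11582


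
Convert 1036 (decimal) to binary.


Divide by 2 repeatedly:
1036 ÷ 2 = 518 remainder 0
518 ÷ 2 = 259 remainder 0
259 ÷ 2 = 129 remainder 1
129 ÷ 2 = 64 remainder 1
64 ÷ 2 = 32 remainder 0
32 ÷ 2 = 16 remainder 0
16 ÷ 2 = 8 remainder 0
8 ÷ 2 = 4 remainder 0
4 ÷ 2 = 2 remainder 0
2 ÷ 2 = 1 remainder 0
1 ÷ 2 = 0 remainder 1
Reading remainders bottom-up:
= 10000001100


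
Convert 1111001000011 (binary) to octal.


Group into 3-bit groups: 001111001000011
  001 = 1
  111 = 7
  001 = 1
  000 = 0
  011 = 3
= 0o17103


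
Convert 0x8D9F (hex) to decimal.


Positional values:
Position 0: F × 16^0 = 15 × 1 = 15
Position 1: 9 × 16^1 = 9 × 16 = 144
Position 2: D × 16^2 = 13 × 256 = 3328
Position 3: 8 × 16^3 = 8 × 4096 = 32768
Sum = 15 + 144 + 3328 + 32768
= 36255


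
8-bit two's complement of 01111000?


Original: 01111000
Step 1 - Invert all bits: 10000111
Step 2 - Add 1: 10000111 + 1
= 10001000 (represents -120)


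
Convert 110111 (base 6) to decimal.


Positional values (base 6):
  1 × 6^0 = 1 × 1 = 1
  1 × 6^1 = 1 × 6 = 6
  1 × 6^2 = 1 × 36 = 36
  0 × 6^3 = 0 × 216 = 0
  1 × 6^4 = 1 × 1296 = 1296
  1 × 6^5 = 1 × 7776 = 7776
Sum = 1 + 6 + 36 + 0 + 1296 + 7776
= 9115


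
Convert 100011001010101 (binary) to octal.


Group into 3-bit groups: 100011001010101
  100 = 4
  011 = 3
  001 = 1
  010 = 2
  101 = 5
= 0o43125


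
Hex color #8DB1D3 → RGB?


Hex: #8DB1D3
R = 8D₁₆ = 141
G = B1₁₆ = 177
B = D3₁₆ = 211
= RGB(141, 177, 211)


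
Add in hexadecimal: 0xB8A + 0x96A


Align and add column by column (LSB to MSB, each column mod 16 with carry):
  0B8A
+ 096A
  ----
  col 0: A(10) + A(10) + 0 (carry in) = 20 → 4(4), carry out 1
  col 1: 8(8) + 6(6) + 1 (carry in) = 15 → F(15), carry out 0
  col 2: B(11) + 9(9) + 0 (carry in) = 20 → 4(4), carry out 1
  col 3: 0(0) + 0(0) + 1 (carry in) = 1 → 1(1), carry out 0
Reading digits MSB→LSB: 14F4
Strip leading zeros: 14F4
= 0x14F4


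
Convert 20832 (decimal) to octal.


Divide by 8 repeatedly:
20832 ÷ 8 = 2604 remainder 0
2604 ÷ 8 = 325 remainder 4
325 ÷ 8 = 40 remainder 5
40 ÷ 8 = 5 remainder 0
5 ÷ 8 = 0 remainder 5
Reading remainders bottom-up:
= 0o50540


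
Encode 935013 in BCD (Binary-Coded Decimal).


Each digit → 4-bit binary:
  9 → 1001
  3 → 0011
  5 → 0101
  0 → 0000
  1 → 0001
  3 → 0011
= 1001 0011 0101 0000 0001 0011


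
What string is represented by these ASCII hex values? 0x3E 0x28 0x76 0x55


Codes (hex): 0x3E 0x28 0x76 0x55
Per-code ASCII lookup:
  0x3E = 62  (special character) → '>'
  0x28 = 40  (special character) → '('
  0x76 = 118  (range 97-122: lowercase, 118 - 97 = 21) → 'v'
  0x55 = 85  (range 65-90: uppercase, 85 - 65 = 20) → 'U'
= '>(vU'


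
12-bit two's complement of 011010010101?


Original: 011010010101
Step 1 - Invert all bits: 100101101010
Step 2 - Add 1: 100101101010 + 1
= 100101101011 (represents -1685)


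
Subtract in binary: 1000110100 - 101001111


Align and subtract column by column (LSB to MSB, borrowing when needed):
  1000110100
- 0101001111
  ----------
  col 0: (0 - 0 borrow-in) - 1 → borrow from next column: (0+2) - 1 = 1, borrow out 1
  col 1: (0 - 1 borrow-in) - 1 → borrow from next column: (-1+2) - 1 = 0, borrow out 1
  col 2: (1 - 1 borrow-in) - 1 → borrow from next column: (0+2) - 1 = 1, borrow out 1
  col 3: (0 - 1 borrow-in) - 1 → borrow from next column: (-1+2) - 1 = 0, borrow out 1
  col 4: (1 - 1 borrow-in) - 0 → 0 - 0 = 0, borrow out 0
  col 5: (1 - 0 borrow-in) - 0 → 1 - 0 = 1, borrow out 0
  col 6: (0 - 0 borrow-in) - 1 → borrow from next column: (0+2) - 1 = 1, borrow out 1
  col 7: (0 - 1 borrow-in) - 0 → borrow from next column: (-1+2) - 0 = 1, borrow out 1
  col 8: (0 - 1 borrow-in) - 1 → borrow from next column: (-1+2) - 1 = 0, borrow out 1
  col 9: (1 - 1 borrow-in) - 0 → 0 - 0 = 0, borrow out 0
Reading bits MSB→LSB: 0011100101
Strip leading zeros: 11100101
= 11100101


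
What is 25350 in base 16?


Divide by 16 repeatedly:
25350 ÷ 16 = 1584 remainder 6 (6)
1584 ÷ 16 = 99 remainder 0 (0)
99 ÷ 16 = 6 remainder 3 (3)
6 ÷ 16 = 0 remainder 6 (6)
Reading remainders bottom-up:
= 0x6306


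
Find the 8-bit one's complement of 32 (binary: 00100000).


Original: 00100000
Invert all bits:
  bit 0: 0 → 1
  bit 1: 0 → 1
  bit 2: 1 → 0
  bit 3: 0 → 1
  bit 4: 0 → 1
  bit 5: 0 → 1
  bit 6: 0 → 1
  bit 7: 0 → 1
= 11011111


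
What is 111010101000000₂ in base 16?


Group into 4-bit nibbles: 0111010101000000
  0111 = 7
  0101 = 5
  0100 = 4
  0000 = 0
= 0x7540


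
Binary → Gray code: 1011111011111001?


Binary: 1011111011111001
Gray code: G = B XOR (B >> 1)
B >> 1 = 0101111101111100
1011111011111001 XOR 0101111101111100:
  1 XOR 0 = 1
  0 XOR 1 = 1
  1 XOR 0 = 1
  1 XOR 1 = 0
  1 XOR 1 = 0
  1 XOR 1 = 0
  1 XOR 1 = 0
  0 XOR 1 = 1
  1 XOR 0 = 1
  1 XOR 1 = 0
  1 XOR 1 = 0
  1 XOR 1 = 0
  1 XOR 1 = 0
  0 XOR 1 = 1
  0 XOR 0 = 0
  1 XOR 0 = 1
= 1110000110000101


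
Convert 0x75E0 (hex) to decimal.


Positional values:
Position 0: 0 × 16^0 = 0 × 1 = 0
Position 1: E × 16^1 = 14 × 16 = 224
Position 2: 5 × 16^2 = 5 × 256 = 1280
Position 3: 7 × 16^3 = 7 × 4096 = 28672
Sum = 0 + 224 + 1280 + 28672
= 30176


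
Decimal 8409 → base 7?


Divide by 7 repeatedly:
8409 ÷ 7 = 1201 remainder 2
1201 ÷ 7 = 171 remainder 4
171 ÷ 7 = 24 remainder 3
24 ÷ 7 = 3 remainder 3
3 ÷ 7 = 0 remainder 3
Reading remainders bottom-up:
= 33342


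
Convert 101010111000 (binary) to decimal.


Positional values:
Bit 3: 1 × 2^3 = 8
Bit 4: 1 × 2^4 = 16
Bit 5: 1 × 2^5 = 32
Bit 7: 1 × 2^7 = 128
Bit 9: 1 × 2^9 = 512
Bit 11: 1 × 2^11 = 2048
Sum = 8 + 16 + 32 + 128 + 512 + 2048
= 2744


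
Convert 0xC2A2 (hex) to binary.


Each hex digit → 4 binary bits:
  C = 1100
  2 = 0010
  A = 1010
  2 = 0010
Concatenate: 1100 0010 1010 0010
= 1100001010100010


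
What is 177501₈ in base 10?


Positional values:
Position 0: 1 × 8^0 = 1
Position 1: 0 × 8^1 = 0
Position 2: 5 × 8^2 = 320
Position 3: 7 × 8^3 = 3584
Position 4: 7 × 8^4 = 28672
Position 5: 1 × 8^5 = 32768
Sum = 1 + 0 + 320 + 3584 + 28672 + 32768
= 65345


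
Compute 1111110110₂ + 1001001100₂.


Align and add column by column (LSB to MSB, carry propagating):
  01111110110
+ 01001001100
  -----------
  col 0: 0 + 0 + 0 (carry in) = 0 → bit 0, carry out 0
  col 1: 1 + 0 + 0 (carry in) = 1 → bit 1, carry out 0
  col 2: 1 + 1 + 0 (carry in) = 2 → bit 0, carry out 1
  col 3: 0 + 1 + 1 (carry in) = 2 → bit 0, carry out 1
  col 4: 1 + 0 + 1 (carry in) = 2 → bit 0, carry out 1
  col 5: 1 + 0 + 1 (carry in) = 2 → bit 0, carry out 1
  col 6: 1 + 1 + 1 (carry in) = 3 → bit 1, carry out 1
  col 7: 1 + 0 + 1 (carry in) = 2 → bit 0, carry out 1
  col 8: 1 + 0 + 1 (carry in) = 2 → bit 0, carry out 1
  col 9: 1 + 1 + 1 (carry in) = 3 → bit 1, carry out 1
  col 10: 0 + 0 + 1 (carry in) = 1 → bit 1, carry out 0
Reading bits MSB→LSB: 11001000010
Strip leading zeros: 11001000010
= 11001000010


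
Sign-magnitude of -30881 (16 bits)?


Sign bit: 1 (negative)
Magnitude: 30881 = 111100010100001
= 1111100010100001


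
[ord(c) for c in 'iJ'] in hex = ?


String: 'iJ'  (2 characters)
Per-character ASCII lookup:
  'i': lowercase starts at 97: 'i' = 97 + 8 = 105 → 0x69
  'J': uppercase starts at 65: 'J' = 65 + 9 = 74 → 0x4A
= 0x69 0x4A


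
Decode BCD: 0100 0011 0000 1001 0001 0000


Each 4-bit group → digit:
  0100 → 4
  0011 → 3
  0000 → 0
  1001 → 9
  0001 → 1
  0000 → 0
= 430910


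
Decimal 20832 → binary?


Divide by 2 repeatedly:
20832 ÷ 2 = 10416 remainder 0
10416 ÷ 2 = 5208 remainder 0
5208 ÷ 2 = 2604 remainder 0
2604 ÷ 2 = 1302 remainder 0
1302 ÷ 2 = 651 remainder 0
651 ÷ 2 = 325 remainder 1
325 ÷ 2 = 162 remainder 1
162 ÷ 2 = 81 remainder 0
81 ÷ 2 = 40 remainder 1
40 ÷ 2 = 20 remainder 0
20 ÷ 2 = 10 remainder 0
10 ÷ 2 = 5 remainder 0
5 ÷ 2 = 2 remainder 1
2 ÷ 2 = 1 remainder 0
1 ÷ 2 = 0 remainder 1
Reading remainders bottom-up:
= 101000101100000


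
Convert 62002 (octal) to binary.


Each octal digit → 3 binary bits:
  6 = 110
  2 = 010
  0 = 000
  0 = 000
  2 = 010
Concatenate: 110 010 000 000 010
= 110010000000010


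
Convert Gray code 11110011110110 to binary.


Gray code: 11110011110110
MSB stays the same: 1
Each subsequent bit = prev_binary XOR current_gray:
  B[1] = 1 XOR 1 = 0
  B[2] = 0 XOR 1 = 1
  B[3] = 1 XOR 1 = 0
  B[4] = 0 XOR 0 = 0
  B[5] = 0 XOR 0 = 0
  B[6] = 0 XOR 1 = 1
  B[7] = 1 XOR 1 = 0
  B[8] = 0 XOR 1 = 1
  B[9] = 1 XOR 1 = 0
  B[10] = 0 XOR 0 = 0
  B[11] = 0 XOR 1 = 1
  B[12] = 1 XOR 1 = 0
  B[13] = 0 XOR 0 = 0
= 10100010100100 (10404 decimal)


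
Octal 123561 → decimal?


Positional values:
Position 0: 1 × 8^0 = 1
Position 1: 6 × 8^1 = 48
Position 2: 5 × 8^2 = 320
Position 3: 3 × 8^3 = 1536
Position 4: 2 × 8^4 = 8192
Position 5: 1 × 8^5 = 32768
Sum = 1 + 48 + 320 + 1536 + 8192 + 32768
= 42865


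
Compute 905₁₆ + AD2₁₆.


Align and add column by column (LSB to MSB, each column mod 16 with carry):
  0905
+ 0AD2
  ----
  col 0: 5(5) + 2(2) + 0 (carry in) = 7 → 7(7), carry out 0
  col 1: 0(0) + D(13) + 0 (carry in) = 13 → D(13), carry out 0
  col 2: 9(9) + A(10) + 0 (carry in) = 19 → 3(3), carry out 1
  col 3: 0(0) + 0(0) + 1 (carry in) = 1 → 1(1), carry out 0
Reading digits MSB→LSB: 13D7
Strip leading zeros: 13D7
= 0x13D7


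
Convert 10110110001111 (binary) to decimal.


Positional values:
Bit 0: 1 × 2^0 = 1
Bit 1: 1 × 2^1 = 2
Bit 2: 1 × 2^2 = 4
Bit 3: 1 × 2^3 = 8
Bit 7: 1 × 2^7 = 128
Bit 8: 1 × 2^8 = 256
Bit 10: 1 × 2^10 = 1024
Bit 11: 1 × 2^11 = 2048
Bit 13: 1 × 2^13 = 8192
Sum = 1 + 2 + 4 + 8 + 128 + 256 + 1024 + 2048 + 8192
= 11663


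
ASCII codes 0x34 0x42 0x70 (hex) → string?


Codes (hex): 0x34 0x42 0x70
Per-code ASCII lookup:
  0x34 = 52  (range 48-57: digits, 52 - 48 = 4) → '4'
  0x42 = 66  (range 65-90: uppercase, 66 - 65 = 1) → 'B'
  0x70 = 112  (range 97-122: lowercase, 112 - 97 = 15) → 'p'
= '4Bp'


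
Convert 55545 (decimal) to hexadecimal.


Divide by 16 repeatedly:
55545 ÷ 16 = 3471 remainder 9 (9)
3471 ÷ 16 = 216 remainder 15 (F)
216 ÷ 16 = 13 remainder 8 (8)
13 ÷ 16 = 0 remainder 13 (D)
Reading remainders bottom-up:
= 0xD8F9


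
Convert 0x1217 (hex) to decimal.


Positional values:
Position 0: 7 × 16^0 = 7 × 1 = 7
Position 1: 1 × 16^1 = 1 × 16 = 16
Position 2: 2 × 16^2 = 2 × 256 = 512
Position 3: 1 × 16^3 = 1 × 4096 = 4096
Sum = 7 + 16 + 512 + 4096
= 4631


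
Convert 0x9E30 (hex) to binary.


Each hex digit → 4 binary bits:
  9 = 1001
  E = 1110
  3 = 0011
  0 = 0000
Concatenate: 1001 1110 0011 0000
= 1001111000110000


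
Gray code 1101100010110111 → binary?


Gray code: 1101100010110111
MSB stays the same: 1
Each subsequent bit = prev_binary XOR current_gray:
  B[1] = 1 XOR 1 = 0
  B[2] = 0 XOR 0 = 0
  B[3] = 0 XOR 1 = 1
  B[4] = 1 XOR 1 = 0
  B[5] = 0 XOR 0 = 0
  B[6] = 0 XOR 0 = 0
  B[7] = 0 XOR 0 = 0
  B[8] = 0 XOR 1 = 1
  B[9] = 1 XOR 0 = 1
  B[10] = 1 XOR 1 = 0
  B[11] = 0 XOR 1 = 1
  B[12] = 1 XOR 0 = 1
  B[13] = 1 XOR 1 = 0
  B[14] = 0 XOR 1 = 1
  B[15] = 1 XOR 1 = 0
= 1001000011011010 (37082 decimal)


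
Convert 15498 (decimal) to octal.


Divide by 8 repeatedly:
15498 ÷ 8 = 1937 remainder 2
1937 ÷ 8 = 242 remainder 1
242 ÷ 8 = 30 remainder 2
30 ÷ 8 = 3 remainder 6
3 ÷ 8 = 0 remainder 3
Reading remainders bottom-up:
= 0o36212


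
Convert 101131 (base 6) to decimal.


Positional values (base 6):
  1 × 6^0 = 1 × 1 = 1
  3 × 6^1 = 3 × 6 = 18
  1 × 6^2 = 1 × 36 = 36
  1 × 6^3 = 1 × 216 = 216
  0 × 6^4 = 0 × 1296 = 0
  1 × 6^5 = 1 × 7776 = 7776
Sum = 1 + 18 + 36 + 216 + 0 + 7776
= 8047


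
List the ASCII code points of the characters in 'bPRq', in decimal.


String: 'bPRq'  (4 characters)
Per-character ASCII lookup:
  'b': lowercase starts at 97: 'b' = 97 + 1 = 98
  'P': uppercase starts at 65: 'P' = 65 + 15 = 80
  'R': uppercase starts at 65: 'R' = 65 + 17 = 82
  'q': lowercase starts at 97: 'q' = 97 + 16 = 113
= 98 80 82 113


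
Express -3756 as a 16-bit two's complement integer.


Original: 0000111010101100
Step 1 - Invert all bits: 1111000101010011
Step 2 - Add 1: 1111000101010011 + 1
= 1111000101010100 (represents -3756)


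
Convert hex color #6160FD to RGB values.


Hex: #6160FD
R = 61₁₆ = 97
G = 60₁₆ = 96
B = FD₁₆ = 253
= RGB(97, 96, 253)


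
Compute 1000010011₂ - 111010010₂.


Align and subtract column by column (LSB to MSB, borrowing when needed):
  1000010011
- 0111010010
  ----------
  col 0: (1 - 0 borrow-in) - 0 → 1 - 0 = 1, borrow out 0
  col 1: (1 - 0 borrow-in) - 1 → 1 - 1 = 0, borrow out 0
  col 2: (0 - 0 borrow-in) - 0 → 0 - 0 = 0, borrow out 0
  col 3: (0 - 0 borrow-in) - 0 → 0 - 0 = 0, borrow out 0
  col 4: (1 - 0 borrow-in) - 1 → 1 - 1 = 0, borrow out 0
  col 5: (0 - 0 borrow-in) - 0 → 0 - 0 = 0, borrow out 0
  col 6: (0 - 0 borrow-in) - 1 → borrow from next column: (0+2) - 1 = 1, borrow out 1
  col 7: (0 - 1 borrow-in) - 1 → borrow from next column: (-1+2) - 1 = 0, borrow out 1
  col 8: (0 - 1 borrow-in) - 1 → borrow from next column: (-1+2) - 1 = 0, borrow out 1
  col 9: (1 - 1 borrow-in) - 0 → 0 - 0 = 0, borrow out 0
Reading bits MSB→LSB: 0001000001
Strip leading zeros: 1000001
= 1000001


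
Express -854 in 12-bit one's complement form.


Original: 001101010110
Invert all bits:
  bit 0: 0 → 1
  bit 1: 0 → 1
  bit 2: 1 → 0
  bit 3: 1 → 0
  bit 4: 0 → 1
  bit 5: 1 → 0
  bit 6: 0 → 1
  bit 7: 1 → 0
  bit 8: 0 → 1
  bit 9: 1 → 0
  bit 10: 1 → 0
  bit 11: 0 → 1
= 110010101001


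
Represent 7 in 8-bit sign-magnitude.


Sign bit: 0 (positive)
Magnitude: 7 = 0000111
= 00000111


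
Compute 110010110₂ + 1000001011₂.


Align and add column by column (LSB to MSB, carry propagating):
  00110010110
+ 01000001011
  -----------
  col 0: 0 + 1 + 0 (carry in) = 1 → bit 1, carry out 0
  col 1: 1 + 1 + 0 (carry in) = 2 → bit 0, carry out 1
  col 2: 1 + 0 + 1 (carry in) = 2 → bit 0, carry out 1
  col 3: 0 + 1 + 1 (carry in) = 2 → bit 0, carry out 1
  col 4: 1 + 0 + 1 (carry in) = 2 → bit 0, carry out 1
  col 5: 0 + 0 + 1 (carry in) = 1 → bit 1, carry out 0
  col 6: 0 + 0 + 0 (carry in) = 0 → bit 0, carry out 0
  col 7: 1 + 0 + 0 (carry in) = 1 → bit 1, carry out 0
  col 8: 1 + 0 + 0 (carry in) = 1 → bit 1, carry out 0
  col 9: 0 + 1 + 0 (carry in) = 1 → bit 1, carry out 0
  col 10: 0 + 0 + 0 (carry in) = 0 → bit 0, carry out 0
Reading bits MSB→LSB: 01110100001
Strip leading zeros: 1110100001
= 1110100001


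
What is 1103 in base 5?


Divide by 5 repeatedly:
1103 ÷ 5 = 220 remainder 3
220 ÷ 5 = 44 remainder 0
44 ÷ 5 = 8 remainder 4
8 ÷ 5 = 1 remainder 3
1 ÷ 5 = 0 remainder 1
Reading remainders bottom-up:
= 13403


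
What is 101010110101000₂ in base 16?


Group into 4-bit nibbles: 0101010110101000
  0101 = 5
  0101 = 5
  1010 = A
  1000 = 8
= 0x55A8


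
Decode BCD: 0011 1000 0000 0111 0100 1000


Each 4-bit group → digit:
  0011 → 3
  1000 → 8
  0000 → 0
  0111 → 7
  0100 → 4
  1000 → 8
= 380748


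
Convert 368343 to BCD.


Each digit → 4-bit binary:
  3 → 0011
  6 → 0110
  8 → 1000
  3 → 0011
  4 → 0100
  3 → 0011
= 0011 0110 1000 0011 0100 0011


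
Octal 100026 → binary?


Each octal digit → 3 binary bits:
  1 = 001
  0 = 000
  0 = 000
  0 = 000
  2 = 010
  6 = 110
Concatenate: 001 000 000 000 010 110
= 001000000000010110


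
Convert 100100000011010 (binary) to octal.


Group into 3-bit groups: 100100000011010
  100 = 4
  100 = 4
  000 = 0
  011 = 3
  010 = 2
= 0o44032


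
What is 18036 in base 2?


Divide by 2 repeatedly:
18036 ÷ 2 = 9018 remainder 0
9018 ÷ 2 = 4509 remainder 0
4509 ÷ 2 = 2254 remainder 1
2254 ÷ 2 = 1127 remainder 0
1127 ÷ 2 = 563 remainder 1
563 ÷ 2 = 281 remainder 1
281 ÷ 2 = 140 remainder 1
140 ÷ 2 = 70 remainder 0
70 ÷ 2 = 35 remainder 0
35 ÷ 2 = 17 remainder 1
17 ÷ 2 = 8 remainder 1
8 ÷ 2 = 4 remainder 0
4 ÷ 2 = 2 remainder 0
2 ÷ 2 = 1 remainder 0
1 ÷ 2 = 0 remainder 1
Reading remainders bottom-up:
= 100011001110100


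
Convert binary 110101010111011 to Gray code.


Binary: 110101010111011
Gray code: G = B XOR (B >> 1)
B >> 1 = 011010101011101
110101010111011 XOR 011010101011101:
  1 XOR 0 = 1
  1 XOR 1 = 0
  0 XOR 1 = 1
  1 XOR 0 = 1
  0 XOR 1 = 1
  1 XOR 0 = 1
  0 XOR 1 = 1
  1 XOR 0 = 1
  0 XOR 1 = 1
  1 XOR 0 = 1
  1 XOR 1 = 0
  1 XOR 1 = 0
  0 XOR 1 = 1
  1 XOR 0 = 1
  1 XOR 1 = 0
= 101111111100110


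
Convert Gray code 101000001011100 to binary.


Gray code: 101000001011100
MSB stays the same: 1
Each subsequent bit = prev_binary XOR current_gray:
  B[1] = 1 XOR 0 = 1
  B[2] = 1 XOR 1 = 0
  B[3] = 0 XOR 0 = 0
  B[4] = 0 XOR 0 = 0
  B[5] = 0 XOR 0 = 0
  B[6] = 0 XOR 0 = 0
  B[7] = 0 XOR 0 = 0
  B[8] = 0 XOR 1 = 1
  B[9] = 1 XOR 0 = 1
  B[10] = 1 XOR 1 = 0
  B[11] = 0 XOR 1 = 1
  B[12] = 1 XOR 1 = 0
  B[13] = 0 XOR 0 = 0
  B[14] = 0 XOR 0 = 0
= 110000001101000 (24680 decimal)


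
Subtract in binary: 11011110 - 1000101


Align and subtract column by column (LSB to MSB, borrowing when needed):
  11011110
- 01000101
  --------
  col 0: (0 - 0 borrow-in) - 1 → borrow from next column: (0+2) - 1 = 1, borrow out 1
  col 1: (1 - 1 borrow-in) - 0 → 0 - 0 = 0, borrow out 0
  col 2: (1 - 0 borrow-in) - 1 → 1 - 1 = 0, borrow out 0
  col 3: (1 - 0 borrow-in) - 0 → 1 - 0 = 1, borrow out 0
  col 4: (1 - 0 borrow-in) - 0 → 1 - 0 = 1, borrow out 0
  col 5: (0 - 0 borrow-in) - 0 → 0 - 0 = 0, borrow out 0
  col 6: (1 - 0 borrow-in) - 1 → 1 - 1 = 0, borrow out 0
  col 7: (1 - 0 borrow-in) - 0 → 1 - 0 = 1, borrow out 0
Reading bits MSB→LSB: 10011001
Strip leading zeros: 10011001
= 10011001
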